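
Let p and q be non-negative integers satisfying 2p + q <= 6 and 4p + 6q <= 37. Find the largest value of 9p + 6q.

(p,q)=(0,6): 2·0+1·6=6≤6, 4·0+6·6=36≤37, objective 36.
(p,q)=(0,5): 2·0+1·5=5≤6, 4·0+6·5=30≤37, objective 30.
No feasible integer point exceeds 36.

36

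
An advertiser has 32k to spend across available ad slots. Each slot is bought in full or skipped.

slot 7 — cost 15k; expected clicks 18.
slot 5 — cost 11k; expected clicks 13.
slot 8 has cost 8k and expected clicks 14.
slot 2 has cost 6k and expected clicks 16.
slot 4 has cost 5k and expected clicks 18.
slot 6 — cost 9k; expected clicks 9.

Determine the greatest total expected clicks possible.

Take slot 5, slot 8, slot 2, and slot 4: cost 11 + 8 + 6 + 5 = 30 ≤ 32, expected clicks 13 + 14 + 16 + 18 = 61.
No other feasible combination does better.

61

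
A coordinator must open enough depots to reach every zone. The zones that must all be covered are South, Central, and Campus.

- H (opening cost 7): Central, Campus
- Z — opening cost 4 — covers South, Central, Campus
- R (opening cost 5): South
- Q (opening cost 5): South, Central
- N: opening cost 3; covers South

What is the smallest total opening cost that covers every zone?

4

This is an integer covering problem.
Z alone covers South, Central, Campus — every zone.
Total opening cost: 4.
No cover costs less than 4.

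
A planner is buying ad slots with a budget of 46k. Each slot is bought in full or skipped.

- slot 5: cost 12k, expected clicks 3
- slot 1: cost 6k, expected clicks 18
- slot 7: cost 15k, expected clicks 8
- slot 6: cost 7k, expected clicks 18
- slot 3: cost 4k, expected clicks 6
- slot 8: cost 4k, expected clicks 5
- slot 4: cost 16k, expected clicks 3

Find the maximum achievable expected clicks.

55

This is an integer program with binary decision variables.
slot 5 + slot 1 + slot 7 + slot 6 + slot 8: cost 12 + 6 + 15 + 7 + 4 = 44 ≤ 46, expected clicks 3 + 18 + 8 + 18 + 5 = 52.
slot 5 + slot 1 + slot 7 + slot 6 + slot 3: cost 12 + 6 + 15 + 7 + 4 = 44 ≤ 46, expected clicks 3 + 18 + 8 + 18 + 6 = 53.
slot 1 + slot 7 + slot 6 + slot 3 + slot 8: cost 6 + 15 + 7 + 4 + 4 = 36 ≤ 46, expected clicks 18 + 8 + 18 + 6 + 5 = 55.
Best is slot 1, slot 7, slot 6, slot 3, and slot 8 with total expected clicks 55.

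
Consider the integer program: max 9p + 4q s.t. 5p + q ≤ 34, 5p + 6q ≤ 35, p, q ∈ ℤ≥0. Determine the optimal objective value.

(p,q)=(6,0) is feasible, giving 54.
(p,q)=(5,1) is feasible, giving 49.
(p,q)=(5,0) is feasible, giving 45.
No feasible integer point exceeds 54.

54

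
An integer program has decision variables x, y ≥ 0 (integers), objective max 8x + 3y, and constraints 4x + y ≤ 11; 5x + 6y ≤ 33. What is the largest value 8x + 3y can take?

(x,y)=(2,3): 4·2+1·3=11≤11, 5·2+6·3=28≤33, objective 25.
(x,y)=(2,2): 4·2+1·2=10≤11, 5·2+6·2=22≤33, objective 22.
(x,y)=(1,4): 4·1+1·4=8≤11, 5·1+6·4=29≤33, objective 20.
(x,y)=(1,3): 4·1+1·3=7≤11, 5·1+6·3=23≤33, objective 17.
The best lattice point is (2,3), giving 25.

25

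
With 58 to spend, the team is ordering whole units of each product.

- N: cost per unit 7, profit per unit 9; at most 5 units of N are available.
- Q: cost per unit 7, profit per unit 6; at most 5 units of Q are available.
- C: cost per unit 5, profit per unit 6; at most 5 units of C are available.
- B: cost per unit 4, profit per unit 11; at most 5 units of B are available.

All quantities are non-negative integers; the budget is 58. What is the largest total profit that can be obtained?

103

This is a bounded integer knapsack.
B has the best ratio (11/4); taking only B gives at most 5×11 = 55 (stopped by the supply cap of 5).
Mixing does better — 4×N, 2×C, and 5×B: cost 58 ≤ 58, profit 4·9 + 2·6 + 5·11 = 103.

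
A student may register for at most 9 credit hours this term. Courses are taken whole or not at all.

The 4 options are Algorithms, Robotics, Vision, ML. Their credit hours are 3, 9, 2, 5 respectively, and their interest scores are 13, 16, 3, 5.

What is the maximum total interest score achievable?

This is a 0-1 knapsack instance.
Algorithms + ML: credit hours 3 + 5 = 8 ≤ 9, interest score 13 + 5 = 18.
Algorithms + Vision: credit hours 3 + 2 = 5 ≤ 9, interest score 13 + 3 = 16.
Robotics: credit hours 9 ≤ 9, interest score 16.
Best is Algorithms and ML with total interest score 18.

18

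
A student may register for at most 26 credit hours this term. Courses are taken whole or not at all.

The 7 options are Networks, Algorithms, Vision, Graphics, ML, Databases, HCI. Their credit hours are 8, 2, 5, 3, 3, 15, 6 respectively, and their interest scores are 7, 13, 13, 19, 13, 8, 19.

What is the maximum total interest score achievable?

77

Take Algorithms, Vision, Graphics, ML, and HCI: credit hours 2 + 5 + 3 + 3 + 6 = 19 ≤ 26, interest score 13 + 13 + 19 + 13 + 19 = 77.
No other feasible combination does better.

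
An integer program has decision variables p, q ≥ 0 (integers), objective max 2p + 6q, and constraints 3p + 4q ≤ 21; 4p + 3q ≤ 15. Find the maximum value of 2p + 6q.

30

(p,q)=(0,5): 3·0+4·5=20≤21, 4·0+3·5=15≤15, objective 30.
(p,q)=(0,4): 3·0+4·4=16≤21, 4·0+3·4=12≤15, objective 24.
No feasible integer point exceeds 30.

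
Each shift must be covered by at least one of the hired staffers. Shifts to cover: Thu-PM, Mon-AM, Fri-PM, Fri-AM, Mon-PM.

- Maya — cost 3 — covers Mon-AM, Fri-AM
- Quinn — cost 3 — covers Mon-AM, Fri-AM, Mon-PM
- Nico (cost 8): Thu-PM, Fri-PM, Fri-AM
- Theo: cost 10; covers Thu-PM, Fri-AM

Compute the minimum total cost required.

Choose Quinn and Nico: together they cover Thu-PM, Mon-AM, Fri-PM, Fri-AM, Mon-PM — every shift.
Total cost: 3 + 8 = 11.
No cover costs less than 11.

11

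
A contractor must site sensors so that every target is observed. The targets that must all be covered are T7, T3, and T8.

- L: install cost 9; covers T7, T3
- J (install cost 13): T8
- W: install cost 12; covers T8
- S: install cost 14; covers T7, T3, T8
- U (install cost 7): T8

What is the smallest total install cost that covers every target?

14

The greedy cost-per-new-target heuristic would pick L and U for 16, but a cheaper cover exists.
S alone covers T7, T3, T8 — every target.
Total install cost: 14.
No cover costs less than 14.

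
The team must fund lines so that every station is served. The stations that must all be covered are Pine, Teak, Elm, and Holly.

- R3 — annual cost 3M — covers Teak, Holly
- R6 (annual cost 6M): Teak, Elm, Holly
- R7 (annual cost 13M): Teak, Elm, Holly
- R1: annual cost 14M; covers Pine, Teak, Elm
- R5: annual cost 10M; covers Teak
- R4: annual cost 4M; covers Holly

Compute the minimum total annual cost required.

17

The greedy cost-per-new-station heuristic would pick R3, R6, and R1 for 23, but a cheaper cover exists.
Choose R3 and R1: together they cover Pine, Teak, Elm, Holly — every station.
Total annual cost: 3 + 14 = 17.
No cover costs less than 17.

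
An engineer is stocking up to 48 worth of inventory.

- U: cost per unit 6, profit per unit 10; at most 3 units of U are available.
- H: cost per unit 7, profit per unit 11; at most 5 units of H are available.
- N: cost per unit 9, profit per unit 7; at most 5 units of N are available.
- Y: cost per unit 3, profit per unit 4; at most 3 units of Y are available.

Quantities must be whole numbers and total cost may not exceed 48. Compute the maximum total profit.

75

This is a bounded integer knapsack.
2×U and 5×H: cost 47 ≤ 48, profit 2·10 + 5·11 = 75.
3×U, 3×H, and 3×Y: cost 48 ≤ 48, profit 3·10 + 3·11 + 3·4 = 75.
Best is 75.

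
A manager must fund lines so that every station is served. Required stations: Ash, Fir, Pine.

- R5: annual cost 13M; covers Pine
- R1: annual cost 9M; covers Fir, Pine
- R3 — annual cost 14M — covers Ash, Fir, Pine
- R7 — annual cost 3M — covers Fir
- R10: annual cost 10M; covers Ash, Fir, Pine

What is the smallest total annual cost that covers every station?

This is a weighted set-cover instance.
R10 alone covers Ash, Fir, Pine — every station.
Total annual cost: 10.

10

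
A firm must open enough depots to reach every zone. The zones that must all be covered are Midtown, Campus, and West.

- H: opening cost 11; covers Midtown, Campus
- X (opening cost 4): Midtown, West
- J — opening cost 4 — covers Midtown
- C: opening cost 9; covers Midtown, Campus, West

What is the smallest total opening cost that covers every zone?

9

The greedy cost-per-new-zone heuristic would pick X and C for 13, but a cheaper cover exists.
C alone covers Midtown, Campus, West — every zone.
Total opening cost: 9.
No cover costs less than 9.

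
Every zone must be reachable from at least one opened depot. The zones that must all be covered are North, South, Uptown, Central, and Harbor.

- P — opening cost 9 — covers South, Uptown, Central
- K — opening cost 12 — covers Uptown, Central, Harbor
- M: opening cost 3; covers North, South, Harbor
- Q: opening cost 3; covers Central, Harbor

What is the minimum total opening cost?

12

This is a weighted set-cover instance.
Choose P and M: together they cover North, South, Uptown, Central, Harbor — every zone.
Total opening cost: 9 + 3 = 12.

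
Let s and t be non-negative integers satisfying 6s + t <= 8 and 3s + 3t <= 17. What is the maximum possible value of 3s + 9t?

(s,t)=(0,5) is feasible, giving 45.
(s,t)=(0,4) is feasible, giving 36.
No feasible integer point exceeds 45.

45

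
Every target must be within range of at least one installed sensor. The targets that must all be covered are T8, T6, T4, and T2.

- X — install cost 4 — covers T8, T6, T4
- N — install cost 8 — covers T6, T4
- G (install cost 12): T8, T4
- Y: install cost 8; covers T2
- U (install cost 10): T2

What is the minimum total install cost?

12

Choose X and Y: together they cover T8, T6, T4, T2 — every target.
Total install cost: 4 + 8 = 12.
No cover costs less than 12.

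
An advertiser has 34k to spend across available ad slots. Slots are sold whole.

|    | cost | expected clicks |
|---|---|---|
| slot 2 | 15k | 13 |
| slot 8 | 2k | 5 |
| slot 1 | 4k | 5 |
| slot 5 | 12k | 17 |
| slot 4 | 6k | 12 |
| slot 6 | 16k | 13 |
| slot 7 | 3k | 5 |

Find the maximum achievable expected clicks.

This is a 0-1 knapsack instance.
Take slot 8, slot 1, slot 5, slot 4, and slot 7: cost 2 + 4 + 12 + 6 + 3 = 27 ≤ 34, expected clicks 5 + 5 + 17 + 12 + 5 = 44.
No other feasible combination does better.

44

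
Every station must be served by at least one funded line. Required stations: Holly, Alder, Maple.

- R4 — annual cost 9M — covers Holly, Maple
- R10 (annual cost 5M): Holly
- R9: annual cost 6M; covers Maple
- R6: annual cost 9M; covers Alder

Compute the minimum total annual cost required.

18

Choose R4 and R6: together they cover Holly, Alder, Maple — every station.
Total annual cost: 9 + 9 = 18.
No cover costs less than 18.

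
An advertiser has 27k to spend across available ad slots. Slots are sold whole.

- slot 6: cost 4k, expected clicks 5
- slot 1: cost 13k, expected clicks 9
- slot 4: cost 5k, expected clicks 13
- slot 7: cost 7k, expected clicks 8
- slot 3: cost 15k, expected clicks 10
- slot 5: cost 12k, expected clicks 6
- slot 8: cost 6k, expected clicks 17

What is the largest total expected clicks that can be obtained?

This is an integer program with binary decision variables.
Allowing fractional choices, the relaxed optimum would be about 46.5, but ad slots are indivisible.
slot 6 + slot 4 + slot 5 + slot 8: cost 4 + 5 + 12 + 6 = 27 ≤ 27, expected clicks 5 + 13 + 6 + 17 = 41.
slot 6 + slot 4 + slot 7 + slot 8: cost 4 + 5 + 7 + 6 = 22 ≤ 27, expected clicks 5 + 13 + 8 + 17 = 43.
slot 4 + slot 3 + slot 8: cost 5 + 15 + 6 = 26 ≤ 27, expected clicks 13 + 10 + 17 = 40.
Best is slot 6, slot 4, slot 7, and slot 8 with total expected clicks 43.

43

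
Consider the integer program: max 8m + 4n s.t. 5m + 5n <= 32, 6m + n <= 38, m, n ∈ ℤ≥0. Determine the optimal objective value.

(m,n)=(6,0): 5·6+5·0=30≤32, 6·6+1·0=36≤38, objective 48.
(m,n)=(5,1): 5·5+5·1=30≤32, 6·5+1·1=31≤38, objective 44.
(m,n)=(5,0): 5·5+5·0=25≤32, 6·5+1·0=30≤38, objective 40.
No feasible integer point exceeds 48.

48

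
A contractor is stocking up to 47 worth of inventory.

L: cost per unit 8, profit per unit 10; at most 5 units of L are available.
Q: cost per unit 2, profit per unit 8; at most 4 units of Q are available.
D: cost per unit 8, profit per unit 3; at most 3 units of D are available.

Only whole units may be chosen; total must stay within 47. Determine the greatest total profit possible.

74

Q has the best ratio (8/2); taking only Q gives at most 4×8 = 32 (stopped by the supply cap of 4).
Mixing does better — 5×L and 3×Q: cost 46 ≤ 47, profit 5·10 + 3·8 = 74.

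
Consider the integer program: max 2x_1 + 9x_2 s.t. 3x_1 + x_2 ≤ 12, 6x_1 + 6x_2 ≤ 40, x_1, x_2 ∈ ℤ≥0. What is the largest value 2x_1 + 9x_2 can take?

Relaxing integrality, the LP optimum is 60.00 at (x_1,x_2) = (0, 6.67), which is not an integer point.
(x_1,x_2)=(0,6): 3·0+1·6=6≤12, 6·0+6·6=36≤40, objective 54.
(x_1,x_2)=(1,5): 3·1+1·5=8≤12, 6·1+6·5=36≤40, objective 47.
(x_1,x_2)=(0,5): 3·0+1·5=5≤12, 6·0+6·5=30≤40, objective 45.
Maximum is 54 at (x_1,x_2)=(0,6).

54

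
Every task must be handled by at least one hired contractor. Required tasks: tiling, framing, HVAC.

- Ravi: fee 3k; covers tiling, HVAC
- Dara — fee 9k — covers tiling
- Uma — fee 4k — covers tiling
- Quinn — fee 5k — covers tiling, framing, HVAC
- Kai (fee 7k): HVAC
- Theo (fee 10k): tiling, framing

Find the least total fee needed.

5

This is a weighted set-cover instance.
Quinn alone covers tiling, framing, HVAC — every task.
Total fee: 5.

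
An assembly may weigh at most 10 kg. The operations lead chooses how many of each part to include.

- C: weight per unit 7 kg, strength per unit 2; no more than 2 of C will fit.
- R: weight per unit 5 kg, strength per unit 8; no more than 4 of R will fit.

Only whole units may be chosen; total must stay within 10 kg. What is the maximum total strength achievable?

R has the best ratio (8/5); taking only R gives at most 2×8 = 16 (stopped by the weight limit).
Optimal: 2×R: weight 10 ≤ 10, strength 2·8 = 16.

16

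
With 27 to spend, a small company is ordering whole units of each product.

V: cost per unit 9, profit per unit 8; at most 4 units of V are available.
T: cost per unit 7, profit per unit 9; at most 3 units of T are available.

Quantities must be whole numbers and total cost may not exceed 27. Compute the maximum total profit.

27

This is a bounded integer knapsack.
3×T: cost 21 ≤ 27, profit 3·9 = 27.
1×V and 2×T: cost 23 ≤ 27, profit 1·8 + 2·9 = 26.
Best is 27.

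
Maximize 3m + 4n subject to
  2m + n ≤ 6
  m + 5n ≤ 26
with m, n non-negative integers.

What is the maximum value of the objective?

20

(m,n)=(0,5): 2·0+1·5=5≤6, 1·0+5·5=25≤26, objective 20.
(m,n)=(1,4): 2·1+1·4=6≤6, 1·1+5·4=21≤26, objective 19.
(m,n)=(0,4): 2·0+1·4=4≤6, 1·0+5·4=20≤26, objective 16.
The best lattice point is (0,5), giving 20.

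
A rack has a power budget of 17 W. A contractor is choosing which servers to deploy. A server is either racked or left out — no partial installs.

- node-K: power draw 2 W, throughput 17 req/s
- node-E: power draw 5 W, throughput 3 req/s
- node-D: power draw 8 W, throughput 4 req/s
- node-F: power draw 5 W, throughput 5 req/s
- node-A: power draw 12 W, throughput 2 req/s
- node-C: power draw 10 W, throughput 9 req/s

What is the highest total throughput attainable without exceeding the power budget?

This is a 0-1 knapsack instance.
node-K + node-E + node-C: power draw 2 + 5 + 10 = 17 ≤ 17, throughput 17 + 3 + 9 = 29.
node-K + node-F + node-C: power draw 2 + 5 + 10 = 17 ≤ 17, throughput 17 + 5 + 9 = 31.
node-K + node-C: power draw 2 + 10 = 12 ≤ 17, throughput 17 + 9 = 26.
Best is node-K, node-F, and node-C with total throughput 31.

31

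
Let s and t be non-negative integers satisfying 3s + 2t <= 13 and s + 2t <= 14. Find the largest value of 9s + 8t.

49

Relaxing integrality, the LP optimum is 52.00 at (s,t) = (0, 6.5), which is not an integer point.
(s,t)=(1,5): 3·1+2·5=13≤13, 1·1+2·5=11≤14, objective 49.
(s,t)=(0,6): 3·0+2·6=12≤13, 1·0+2·6=12≤14, objective 48.
(s,t)=(1,4): 3·1+2·4=11≤13, 1·1+2·4=9≤14, objective 41.
Maximum is 49 at (s,t)=(1,5).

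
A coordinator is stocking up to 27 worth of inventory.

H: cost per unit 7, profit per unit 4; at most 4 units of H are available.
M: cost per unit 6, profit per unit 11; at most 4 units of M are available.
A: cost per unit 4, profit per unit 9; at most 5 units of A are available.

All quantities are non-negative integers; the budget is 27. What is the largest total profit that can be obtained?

56

This is a bounded integer knapsack.
A has the best ratio (9/4); taking only A gives at most 5×9 = 45 (stopped by the supply cap of 5).
Mixing does better — 1×M and 5×A: cost 26 ≤ 27, profit 1·11 + 5·9 = 56.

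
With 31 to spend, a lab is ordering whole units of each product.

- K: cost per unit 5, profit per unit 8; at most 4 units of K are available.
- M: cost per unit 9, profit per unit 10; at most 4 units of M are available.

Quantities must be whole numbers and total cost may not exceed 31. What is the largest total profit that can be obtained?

K has the best ratio (8/5); taking only K gives at most 4×8 = 32 (stopped by the supply cap of 4).
Mixing does better — 4×K and 1×M: cost 29 ≤ 31, profit 4·8 + 1·10 = 42.

42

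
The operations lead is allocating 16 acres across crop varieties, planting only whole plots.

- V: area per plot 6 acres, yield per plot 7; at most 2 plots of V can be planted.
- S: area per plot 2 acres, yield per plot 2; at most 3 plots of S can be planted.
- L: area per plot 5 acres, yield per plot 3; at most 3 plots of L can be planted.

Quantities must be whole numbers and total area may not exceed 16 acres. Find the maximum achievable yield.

18

2×V and 2×S: area 16 ≤ 16, yield 2·7 + 2·2 = 18.
2×V and 1×S: area 14 ≤ 16, yield 2·7 + 1·2 = 16.
Best is 18.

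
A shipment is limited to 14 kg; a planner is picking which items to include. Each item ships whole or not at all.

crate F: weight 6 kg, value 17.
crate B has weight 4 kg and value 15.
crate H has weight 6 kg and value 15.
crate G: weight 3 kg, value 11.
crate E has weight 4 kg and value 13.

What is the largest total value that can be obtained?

45

This is a 0-1 knapsack instance.
Take crate F, crate B, and crate E: weight 6 + 4 + 4 = 14 ≤ 14, value 17 + 15 + 13 = 45.
No other feasible combination does better.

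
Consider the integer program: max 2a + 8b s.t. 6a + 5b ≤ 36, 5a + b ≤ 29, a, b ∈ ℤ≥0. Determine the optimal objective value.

56

Relaxing integrality, the LP optimum is 57.60 at (a,b) = (0, 7.2), which is not an integer point.
(a,b)=(0,7) is feasible, giving 56.
(a,b)=(1,6) is feasible, giving 50.
(a,b)=(0,6) is feasible, giving 48.
No feasible integer point exceeds 56.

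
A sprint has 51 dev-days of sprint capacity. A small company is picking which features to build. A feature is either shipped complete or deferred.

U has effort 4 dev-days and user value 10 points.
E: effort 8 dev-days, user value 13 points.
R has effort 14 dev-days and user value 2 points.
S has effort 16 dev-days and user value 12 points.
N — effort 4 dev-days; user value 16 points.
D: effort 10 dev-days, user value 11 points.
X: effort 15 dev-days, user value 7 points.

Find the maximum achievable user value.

62

Treat it as a binary knapsack problem.
Take U, E, S, N, and D: effort 4 + 8 + 16 + 4 + 10 = 42 ≤ 51, user value 10 + 13 + 12 + 16 + 11 = 62.
No other feasible combination does better.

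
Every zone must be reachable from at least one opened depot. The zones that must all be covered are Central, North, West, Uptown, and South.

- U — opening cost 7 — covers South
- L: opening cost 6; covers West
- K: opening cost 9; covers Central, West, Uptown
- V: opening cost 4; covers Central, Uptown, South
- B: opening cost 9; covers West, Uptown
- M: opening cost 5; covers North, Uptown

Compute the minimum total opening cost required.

15

This is a weighted set-cover instance.
Choose L, V, and M: together they cover Central, North, West, Uptown, South — every zone.
Total opening cost: 6 + 4 + 5 = 15.
No cover costs less than 15.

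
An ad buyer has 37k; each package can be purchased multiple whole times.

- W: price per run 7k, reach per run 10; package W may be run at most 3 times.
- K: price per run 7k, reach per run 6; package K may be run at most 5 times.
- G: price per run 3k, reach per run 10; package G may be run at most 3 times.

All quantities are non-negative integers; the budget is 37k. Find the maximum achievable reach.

66

This is a bounded integer knapsack.
G has the best ratio (10/3); taking only G gives at most 3×10 = 30 (stopped by the supply cap of 3).
Mixing does better — 3×W, 1×K, and 3×G: price 37 ≤ 37, reach 3·10 + 1·6 + 3·10 = 66.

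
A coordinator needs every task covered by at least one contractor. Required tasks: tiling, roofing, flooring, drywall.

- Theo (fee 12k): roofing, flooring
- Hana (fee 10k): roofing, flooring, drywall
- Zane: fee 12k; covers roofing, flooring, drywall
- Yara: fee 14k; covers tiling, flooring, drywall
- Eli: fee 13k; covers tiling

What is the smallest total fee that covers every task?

Choose Hana and Eli: together they cover tiling, roofing, flooring, drywall — every task.
Total fee: 10 + 13 = 23.
No cover costs less than 23.

23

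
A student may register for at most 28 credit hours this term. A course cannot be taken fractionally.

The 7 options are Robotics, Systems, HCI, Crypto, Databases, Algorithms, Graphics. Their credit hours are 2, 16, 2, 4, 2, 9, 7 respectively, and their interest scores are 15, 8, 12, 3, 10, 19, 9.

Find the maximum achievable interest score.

Take Robotics, HCI, Crypto, Databases, Algorithms, and Graphics: credit hours 2 + 2 + 4 + 2 + 9 + 7 = 26 ≤ 28, interest score 15 + 12 + 3 + 10 + 19 + 9 = 68.
No other feasible combination does better.

68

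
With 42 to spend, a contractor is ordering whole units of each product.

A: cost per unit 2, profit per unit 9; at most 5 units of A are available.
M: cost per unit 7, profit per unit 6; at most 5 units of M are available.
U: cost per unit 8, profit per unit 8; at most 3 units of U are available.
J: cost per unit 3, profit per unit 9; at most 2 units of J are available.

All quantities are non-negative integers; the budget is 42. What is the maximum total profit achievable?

87

A has the best ratio (9/2); taking only A gives at most 5×9 = 45 (stopped by the supply cap of 5).
Mixing does better — 5×A, 3×U, and 2×J: cost 40 ≤ 42, profit 5·9 + 3·8 + 2·9 = 87.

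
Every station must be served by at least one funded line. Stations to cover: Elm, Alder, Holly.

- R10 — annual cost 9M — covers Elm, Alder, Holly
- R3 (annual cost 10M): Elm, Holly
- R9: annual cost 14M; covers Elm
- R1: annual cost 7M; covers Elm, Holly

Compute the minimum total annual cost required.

9

R10 alone covers Elm, Alder, Holly — every station.
Total annual cost: 9.
No cover costs less than 9.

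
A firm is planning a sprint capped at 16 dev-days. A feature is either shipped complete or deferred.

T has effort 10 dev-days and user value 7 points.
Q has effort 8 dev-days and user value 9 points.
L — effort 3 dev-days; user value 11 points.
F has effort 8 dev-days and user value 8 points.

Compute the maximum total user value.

20

Allowing fractional choices, the relaxed optimum would be about 25.0, but features are indivisible.
T + L: effort 10 + 3 = 13 ≤ 16, user value 7 + 11 = 18.
L + F: effort 3 + 8 = 11 ≤ 16, user value 11 + 8 = 19.
Q + L: effort 8 + 3 = 11 ≤ 16, user value 9 + 11 = 20.
Best is Q and L with total user value 20.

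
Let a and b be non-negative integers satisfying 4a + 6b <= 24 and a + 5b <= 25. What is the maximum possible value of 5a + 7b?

(a,b)=(6,0): 4·6+6·0=24≤24, 1·6+5·0=6≤25, objective 30.
(a,b)=(5,0): 4·5+6·0=20≤24, 1·5+5·0=5≤25, objective 25.
The best lattice point is (6,0), giving 30.

30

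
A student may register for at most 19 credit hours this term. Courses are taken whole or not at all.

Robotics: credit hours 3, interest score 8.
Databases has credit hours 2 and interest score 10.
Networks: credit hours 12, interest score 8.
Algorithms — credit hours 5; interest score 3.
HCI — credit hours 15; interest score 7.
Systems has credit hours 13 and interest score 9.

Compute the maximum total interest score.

27

Robotics + Databases + Algorithms: credit hours 3 + 2 + 5 = 10 ≤ 19, interest score 8 + 10 + 3 = 21.
Robotics + Databases + Systems: credit hours 3 + 2 + 13 = 18 ≤ 19, interest score 8 + 10 + 9 = 27.
Robotics + Databases + Networks: credit hours 3 + 2 + 12 = 17 ≤ 19, interest score 8 + 10 + 8 = 26.
Best is Robotics, Databases, and Systems with total interest score 27.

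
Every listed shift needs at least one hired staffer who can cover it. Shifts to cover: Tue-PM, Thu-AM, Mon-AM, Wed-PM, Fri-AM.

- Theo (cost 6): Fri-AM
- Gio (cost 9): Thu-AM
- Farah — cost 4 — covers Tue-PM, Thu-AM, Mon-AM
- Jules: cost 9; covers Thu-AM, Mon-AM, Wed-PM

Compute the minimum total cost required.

19

Choose Theo, Farah, and Jules: together they cover Tue-PM, Thu-AM, Mon-AM, Wed-PM, Fri-AM — every shift.
Total cost: 6 + 4 + 9 = 19.
No cover costs less than 19.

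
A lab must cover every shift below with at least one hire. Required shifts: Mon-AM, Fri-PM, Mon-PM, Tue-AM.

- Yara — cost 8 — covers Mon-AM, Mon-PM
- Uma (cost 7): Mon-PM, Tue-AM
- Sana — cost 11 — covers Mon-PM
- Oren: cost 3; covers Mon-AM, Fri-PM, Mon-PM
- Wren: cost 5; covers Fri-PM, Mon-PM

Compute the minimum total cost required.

This is an integer covering problem.
Choose Uma and Oren: together they cover Mon-AM, Fri-PM, Mon-PM, Tue-AM — every shift.
Total cost: 7 + 3 = 10.
No cover costs less than 10.

10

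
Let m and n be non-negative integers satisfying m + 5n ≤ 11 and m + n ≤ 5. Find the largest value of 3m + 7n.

19

Relaxing integrality, the LP optimum is 21.00 at (m,n) = (3.5, 1.5), which is not an integer point.
(m,n)=(4,1): 1·4+5·1=9≤11, 1·4+1·1=5≤5, objective 19.
(m,n)=(3,1): 1·3+5·1=8≤11, 1·3+1·1=4≤5, objective 16.
The best lattice point is (4,1), giving 19.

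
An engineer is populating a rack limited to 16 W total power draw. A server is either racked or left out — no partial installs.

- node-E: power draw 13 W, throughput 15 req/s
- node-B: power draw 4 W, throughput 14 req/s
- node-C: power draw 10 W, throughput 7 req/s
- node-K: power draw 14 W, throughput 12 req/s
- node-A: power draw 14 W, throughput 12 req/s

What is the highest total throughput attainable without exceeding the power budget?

21

Allowing fractional choices, the relaxed optimum would be about 27.8, but servers are indivisible.
node-E: power draw 13 ≤ 16, throughput 15.
node-B + node-C: power draw 4 + 10 = 14 ≤ 16, throughput 14 + 7 = 21.
Best is node-B and node-C with total throughput 21.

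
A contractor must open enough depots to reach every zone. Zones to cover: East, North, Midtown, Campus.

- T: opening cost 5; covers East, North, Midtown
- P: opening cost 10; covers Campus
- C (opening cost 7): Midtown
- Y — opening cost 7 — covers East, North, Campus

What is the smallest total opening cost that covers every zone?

Choose T and Y: together they cover East, North, Midtown, Campus — every zone.
Total opening cost: 5 + 7 = 12.

12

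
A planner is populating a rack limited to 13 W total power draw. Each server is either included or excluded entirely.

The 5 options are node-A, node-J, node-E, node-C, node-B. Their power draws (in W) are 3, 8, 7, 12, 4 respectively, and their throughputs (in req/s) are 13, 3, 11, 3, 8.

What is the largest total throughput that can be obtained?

24

This is an integer program with binary decision variables.
Take node-A and node-E: power draw 3 + 7 = 10 ≤ 13, throughput 13 + 11 = 24.
No other feasible combination does better.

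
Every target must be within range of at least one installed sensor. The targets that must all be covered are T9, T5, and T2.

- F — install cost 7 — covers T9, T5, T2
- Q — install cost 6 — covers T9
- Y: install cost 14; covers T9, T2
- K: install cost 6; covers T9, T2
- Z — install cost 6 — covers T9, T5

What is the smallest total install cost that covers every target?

7

F alone covers T9, T5, T2 — every target.
Total install cost: 7.
No cover costs less than 7.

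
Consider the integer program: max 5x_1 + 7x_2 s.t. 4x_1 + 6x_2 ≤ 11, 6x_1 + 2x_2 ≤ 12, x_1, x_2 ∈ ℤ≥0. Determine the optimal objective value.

12

The continuous relaxation peaks at (1.79, 0.643) with value 13.43; rounding to a feasible lattice point costs some objective.
(x_1,x_2)=(1,1): 4·1+6·1=10≤11, 6·1+2·1=8≤12, objective 12.
(x_1,x_2)=(2,0): 4·2+6·0=8≤11, 6·2+2·0=12≤12, objective 10.
(x_1,x_2)=(0,1): 4·0+6·1=6≤11, 6·0+2·1=2≤12, objective 7.
Maximum is 12 at (x_1,x_2)=(1,1).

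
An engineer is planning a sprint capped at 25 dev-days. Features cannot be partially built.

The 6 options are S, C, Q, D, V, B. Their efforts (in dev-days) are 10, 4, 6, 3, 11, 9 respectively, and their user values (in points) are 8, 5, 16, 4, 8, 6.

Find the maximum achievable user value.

Allowing fractional choices, the relaxed optimum would be about 34.5, but features are indivisible.
C + Q + D + V: effort 4 + 6 + 3 + 11 = 24 ≤ 25, user value 5 + 16 + 4 + 8 = 33.
C + Q + D + B: effort 4 + 6 + 3 + 9 = 22 ≤ 25, user value 5 + 16 + 4 + 6 = 31.
S + C + Q + D: effort 10 + 4 + 6 + 3 = 23 ≤ 25, user value 8 + 5 + 16 + 4 = 33.
The maximum user value is 33; one optimal choice is S, C, Q, and D.

33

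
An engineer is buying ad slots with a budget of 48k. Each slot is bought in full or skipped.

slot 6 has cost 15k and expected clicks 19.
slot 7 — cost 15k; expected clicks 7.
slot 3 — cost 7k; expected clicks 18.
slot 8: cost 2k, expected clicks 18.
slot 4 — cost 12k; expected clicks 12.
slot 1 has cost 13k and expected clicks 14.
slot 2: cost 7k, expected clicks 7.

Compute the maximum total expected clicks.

slot 6 + slot 3 + slot 8 + slot 1: cost 15 + 7 + 2 + 13 = 37 ≤ 48, expected clicks 19 + 18 + 18 + 14 = 69.
slot 6 + slot 3 + slot 8 + slot 1 + slot 2: cost 15 + 7 + 2 + 13 + 7 = 44 ≤ 48, expected clicks 19 + 18 + 18 + 14 + 7 = 76.
slot 6 + slot 3 + slot 8 + slot 4 + slot 2: cost 15 + 7 + 2 + 12 + 7 = 43 ≤ 48, expected clicks 19 + 18 + 18 + 12 + 7 = 74.
Best is slot 6, slot 3, slot 8, slot 1, and slot 2 with total expected clicks 76.

76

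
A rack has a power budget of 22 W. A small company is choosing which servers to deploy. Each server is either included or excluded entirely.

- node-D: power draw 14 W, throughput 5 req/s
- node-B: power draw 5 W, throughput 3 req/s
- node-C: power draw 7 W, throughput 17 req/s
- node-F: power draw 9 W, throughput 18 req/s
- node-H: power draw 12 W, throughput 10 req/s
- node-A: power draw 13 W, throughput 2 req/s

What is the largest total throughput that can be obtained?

38

node-B + node-C + node-F: power draw 5 + 7 + 9 = 21 ≤ 22, throughput 3 + 17 + 18 = 38.
node-C + node-F: power draw 7 + 9 = 16 ≤ 22, throughput 17 + 18 = 35.
Best is node-B, node-C, and node-F with total throughput 38.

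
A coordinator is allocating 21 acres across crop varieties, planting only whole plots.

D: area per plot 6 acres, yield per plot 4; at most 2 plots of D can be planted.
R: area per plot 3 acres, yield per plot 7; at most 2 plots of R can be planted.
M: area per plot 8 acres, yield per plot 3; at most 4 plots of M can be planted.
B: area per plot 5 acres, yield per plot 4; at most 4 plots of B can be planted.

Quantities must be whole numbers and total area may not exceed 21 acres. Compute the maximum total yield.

26

This is a bounded integer knapsack.
R has the best ratio (7/3); taking only R gives at most 2×7 = 14 (stopped by the supply cap of 2).
Mixing does better — 2×R and 3×B: area 21 ≤ 21, yield 2·7 + 3·4 = 26.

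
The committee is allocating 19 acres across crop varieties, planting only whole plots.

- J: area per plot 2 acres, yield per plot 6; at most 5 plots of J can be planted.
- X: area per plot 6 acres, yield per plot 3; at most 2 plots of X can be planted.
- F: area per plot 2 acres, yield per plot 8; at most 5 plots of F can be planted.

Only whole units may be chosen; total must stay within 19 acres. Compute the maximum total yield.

This is a bounded integer knapsack.
4×J and 5×F: area 18 ≤ 19, yield 4·6 + 5·8 = 64.
5×J and 4×F: area 18 ≤ 19, yield 5·6 + 4·8 = 62.
Best is 64.

64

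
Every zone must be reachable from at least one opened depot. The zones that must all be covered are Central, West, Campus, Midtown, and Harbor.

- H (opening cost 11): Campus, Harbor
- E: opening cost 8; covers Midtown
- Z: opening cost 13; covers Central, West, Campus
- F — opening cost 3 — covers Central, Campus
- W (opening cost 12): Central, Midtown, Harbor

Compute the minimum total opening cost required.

This is a weighted set-cover instance.
The greedy cost-per-new-zone heuristic would pick F, W, and Z for 28, but a cheaper cover exists.
Choose Z and W: together they cover Central, West, Campus, Midtown, Harbor — every zone.
Total opening cost: 13 + 12 = 25.
No cover costs less than 25.

25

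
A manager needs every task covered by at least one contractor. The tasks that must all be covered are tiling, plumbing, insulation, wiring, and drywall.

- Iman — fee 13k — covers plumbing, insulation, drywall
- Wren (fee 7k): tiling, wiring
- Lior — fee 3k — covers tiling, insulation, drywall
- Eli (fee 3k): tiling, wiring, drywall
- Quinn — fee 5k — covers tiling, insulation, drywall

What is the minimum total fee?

This is an integer covering problem.
The greedy cost-per-new-task heuristic would pick Lior, Eli, and Iman for 19, but a cheaper cover exists.
Choose Iman and Eli: together they cover tiling, plumbing, insulation, wiring, drywall — every task.
Total fee: 13 + 3 = 16.
No cover costs less than 16.

16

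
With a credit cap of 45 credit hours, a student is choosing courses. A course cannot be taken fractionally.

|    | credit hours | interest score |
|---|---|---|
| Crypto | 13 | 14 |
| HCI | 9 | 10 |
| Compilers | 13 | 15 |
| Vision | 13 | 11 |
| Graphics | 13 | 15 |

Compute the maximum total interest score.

44

Allowing fractional choices, the relaxed optimum would be about 50.8, but courses are indivisible.
Compilers + Vision + Graphics: credit hours 13 + 13 + 13 = 39 ≤ 45, interest score 15 + 11 + 15 = 41.
Crypto + Compilers + Graphics: credit hours 13 + 13 + 13 = 39 ≤ 45, interest score 14 + 15 + 15 = 44.
Best is Crypto, Compilers, and Graphics with total interest score 44.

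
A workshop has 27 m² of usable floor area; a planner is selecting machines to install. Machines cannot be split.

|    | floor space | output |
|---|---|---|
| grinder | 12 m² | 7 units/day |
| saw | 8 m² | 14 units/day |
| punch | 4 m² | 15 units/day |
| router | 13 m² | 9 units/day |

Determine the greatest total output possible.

This is a 0-1 knapsack instance.
grinder + saw + punch: floor space 12 + 8 + 4 = 24 ≤ 27, output 7 + 14 + 15 = 36.
saw + punch + router: floor space 8 + 4 + 13 = 25 ≤ 27, output 14 + 15 + 9 = 38.
saw + punch: floor space 8 + 4 = 12 ≤ 27, output 14 + 15 = 29.
Best is saw, punch, and router with total output 38.

38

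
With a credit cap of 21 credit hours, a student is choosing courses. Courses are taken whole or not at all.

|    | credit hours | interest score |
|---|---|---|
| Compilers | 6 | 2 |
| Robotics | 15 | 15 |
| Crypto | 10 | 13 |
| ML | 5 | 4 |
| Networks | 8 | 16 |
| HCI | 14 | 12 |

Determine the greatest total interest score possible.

This is a 0-1 knapsack instance.
Allowing fractional choices, the relaxed optimum would be about 32.0, but courses are indivisible.
Crypto + Networks: credit hours 10 + 8 = 18 ≤ 21, interest score 13 + 16 = 29.
Compilers + ML + Networks: credit hours 6 + 5 + 8 = 19 ≤ 21, interest score 2 + 4 + 16 = 22.
Best is Crypto and Networks with total interest score 29.

29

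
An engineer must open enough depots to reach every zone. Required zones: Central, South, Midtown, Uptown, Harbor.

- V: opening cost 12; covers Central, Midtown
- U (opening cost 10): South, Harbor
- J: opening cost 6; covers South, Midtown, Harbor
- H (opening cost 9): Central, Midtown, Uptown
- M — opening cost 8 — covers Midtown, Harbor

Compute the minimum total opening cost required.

15

Choose J and H: together they cover Central, South, Midtown, Uptown, Harbor — every zone.
Total opening cost: 6 + 9 = 15.
No cover costs less than 15.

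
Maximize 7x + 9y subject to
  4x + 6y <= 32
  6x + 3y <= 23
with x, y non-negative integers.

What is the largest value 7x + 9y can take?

45

The continuous relaxation peaks at (1.75, 4.17) with value 49.75; rounding to a feasible lattice point costs some objective.
(x,y)=(0,5): 4·0+6·5=30≤32, 6·0+3·5=15≤23, objective 45.
(x,y)=(1,4): 4·1+6·4=28≤32, 6·1+3·4=18≤23, objective 43.
(x,y)=(2,3): 4·2+6·3=26≤32, 6·2+3·3=21≤23, objective 41.
No feasible integer point exceeds 45.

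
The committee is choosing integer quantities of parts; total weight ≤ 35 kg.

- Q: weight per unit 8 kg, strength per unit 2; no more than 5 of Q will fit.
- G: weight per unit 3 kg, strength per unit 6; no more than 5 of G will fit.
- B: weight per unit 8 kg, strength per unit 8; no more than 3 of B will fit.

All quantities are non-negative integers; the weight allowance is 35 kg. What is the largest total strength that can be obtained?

46

3×G and 3×B: weight 33 ≤ 35, strength 3·6 + 3·8 = 42.
5×G and 2×B: weight 31 ≤ 35, strength 5·6 + 2·8 = 46.
Best is 46.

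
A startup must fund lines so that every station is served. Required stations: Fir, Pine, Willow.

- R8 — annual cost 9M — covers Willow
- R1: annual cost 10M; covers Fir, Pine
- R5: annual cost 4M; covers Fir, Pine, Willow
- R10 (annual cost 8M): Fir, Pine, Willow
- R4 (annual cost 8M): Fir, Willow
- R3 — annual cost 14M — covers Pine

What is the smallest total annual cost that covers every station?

4

R5 alone covers Fir, Pine, Willow — every station.
Total annual cost: 4.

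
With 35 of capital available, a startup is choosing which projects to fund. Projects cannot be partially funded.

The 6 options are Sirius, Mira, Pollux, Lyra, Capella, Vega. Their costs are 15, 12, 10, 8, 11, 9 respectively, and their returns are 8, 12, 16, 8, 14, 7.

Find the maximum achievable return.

This is a 0-1 knapsack instance.
Allowing fractional choices, the relaxed optimum would be about 44.0, but projects are indivisible.
Mira + Pollux + Capella: cost 12 + 10 + 11 = 33 ≤ 35, return 12 + 16 + 14 = 42.
Pollux + Capella + Vega: cost 10 + 11 + 9 = 30 ≤ 35, return 16 + 14 + 7 = 37.
Pollux + Lyra + Capella: cost 10 + 8 + 11 = 29 ≤ 35, return 16 + 8 + 14 = 38.
Best is Mira, Pollux, and Capella with total return 42.

42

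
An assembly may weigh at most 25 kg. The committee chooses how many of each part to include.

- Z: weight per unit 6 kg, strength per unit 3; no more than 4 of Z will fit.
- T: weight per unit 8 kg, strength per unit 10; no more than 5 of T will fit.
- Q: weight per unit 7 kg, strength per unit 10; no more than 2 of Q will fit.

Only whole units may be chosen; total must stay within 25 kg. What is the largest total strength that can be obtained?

Q has the best ratio (10/7); taking only Q gives at most 2×10 = 20 (stopped by the supply cap of 2).
Mixing does better — 1×T and 2×Q: weight 22 ≤ 25, strength 1·10 + 2·10 = 30.

30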